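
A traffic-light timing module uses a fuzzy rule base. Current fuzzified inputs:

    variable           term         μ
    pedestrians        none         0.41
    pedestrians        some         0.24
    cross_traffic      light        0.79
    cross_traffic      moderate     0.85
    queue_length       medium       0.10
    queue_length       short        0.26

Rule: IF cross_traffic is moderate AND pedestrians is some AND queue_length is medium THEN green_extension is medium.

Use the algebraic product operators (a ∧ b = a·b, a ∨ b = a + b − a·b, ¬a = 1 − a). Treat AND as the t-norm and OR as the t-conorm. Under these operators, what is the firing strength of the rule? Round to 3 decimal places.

firing strength: moderate=0.85, some=0.24, medium=0.10; AND[a·b] → w = 0.0204

0.020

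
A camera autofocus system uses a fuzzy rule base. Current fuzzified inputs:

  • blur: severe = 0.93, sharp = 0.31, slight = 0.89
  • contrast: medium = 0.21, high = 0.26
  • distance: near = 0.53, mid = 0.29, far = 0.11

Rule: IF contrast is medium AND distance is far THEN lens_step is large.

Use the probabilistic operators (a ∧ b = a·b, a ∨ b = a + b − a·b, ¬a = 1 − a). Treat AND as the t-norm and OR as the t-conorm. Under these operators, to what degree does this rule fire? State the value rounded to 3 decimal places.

0.023

firing strength: medium=0.21, far=0.11; AND[a·b] → w = 0.0231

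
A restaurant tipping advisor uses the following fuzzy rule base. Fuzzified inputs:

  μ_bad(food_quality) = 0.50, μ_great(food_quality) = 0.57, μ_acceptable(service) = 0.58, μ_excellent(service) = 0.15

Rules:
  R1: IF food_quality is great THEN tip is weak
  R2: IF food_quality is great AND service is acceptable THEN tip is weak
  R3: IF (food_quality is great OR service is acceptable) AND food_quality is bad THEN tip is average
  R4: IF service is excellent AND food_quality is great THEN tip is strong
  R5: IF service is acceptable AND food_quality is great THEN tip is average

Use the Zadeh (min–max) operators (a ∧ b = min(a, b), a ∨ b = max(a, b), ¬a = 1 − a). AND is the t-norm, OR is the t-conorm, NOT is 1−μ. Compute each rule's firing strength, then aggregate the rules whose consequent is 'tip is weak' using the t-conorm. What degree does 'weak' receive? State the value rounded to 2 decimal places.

R1: great=0.57 → w = 0.57
R2: great=0.57, acceptable=0.58; AND[min(a, b)] → w = 0.57
R3: (great=0.57 OR acceptable=0.58) = 0.58; AND[min(a, b)] with bad=0.50 → w = 0.50
R4: excellent=0.15, great=0.57; AND[min(a, b)] → w = 0.15
R5: acceptable=0.58, great=0.57; AND[min(a, b)] → w = 0.57
Rules with consequent 'weak': {R1, R2} → strengths 0.57, 0.57
Aggregate via t-conorm [max(a, b)]: 0.57

0.57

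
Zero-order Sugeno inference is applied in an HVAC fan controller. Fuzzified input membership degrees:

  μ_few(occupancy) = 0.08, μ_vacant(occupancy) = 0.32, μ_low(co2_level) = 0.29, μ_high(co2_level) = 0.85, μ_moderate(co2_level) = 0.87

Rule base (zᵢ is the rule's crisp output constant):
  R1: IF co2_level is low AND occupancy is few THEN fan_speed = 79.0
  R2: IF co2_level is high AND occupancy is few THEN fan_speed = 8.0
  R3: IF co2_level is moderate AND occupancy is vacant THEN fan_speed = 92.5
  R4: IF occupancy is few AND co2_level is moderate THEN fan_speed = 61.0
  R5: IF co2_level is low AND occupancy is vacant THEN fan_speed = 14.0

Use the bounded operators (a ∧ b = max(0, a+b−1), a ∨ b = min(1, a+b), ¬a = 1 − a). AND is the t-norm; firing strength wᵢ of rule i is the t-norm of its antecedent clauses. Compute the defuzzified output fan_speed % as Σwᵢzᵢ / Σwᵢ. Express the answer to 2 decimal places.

92.50

R1 (z=79.0): low=0.29, few=0.08; AND[max(0, a+b−1)] → w = 0.00
R2 (z=8.0): high=0.85, few=0.08; AND[max(0, a+b−1)] → w = 0.00
R3 (z=92.5): moderate=0.87, vacant=0.32; AND[max(0, a+b−1)] → w = 0.19
R4 (z=61.0): few=0.08, moderate=0.87; AND[max(0, a+b−1)] → w = 0.00
R5 (z=14.0): low=0.29, vacant=0.32; AND[max(0, a+b−1)] → w = 0.00
Weighted average = (0.00·79.0 + 0.00·8.0 + 0.19·92.5 + 0.00·61.0 + 0.00·14.0) / (0.00 + 0.00 + 0.19 + 0.00 + 0.00)
  = 17.5750 / 0.1900 = 92.50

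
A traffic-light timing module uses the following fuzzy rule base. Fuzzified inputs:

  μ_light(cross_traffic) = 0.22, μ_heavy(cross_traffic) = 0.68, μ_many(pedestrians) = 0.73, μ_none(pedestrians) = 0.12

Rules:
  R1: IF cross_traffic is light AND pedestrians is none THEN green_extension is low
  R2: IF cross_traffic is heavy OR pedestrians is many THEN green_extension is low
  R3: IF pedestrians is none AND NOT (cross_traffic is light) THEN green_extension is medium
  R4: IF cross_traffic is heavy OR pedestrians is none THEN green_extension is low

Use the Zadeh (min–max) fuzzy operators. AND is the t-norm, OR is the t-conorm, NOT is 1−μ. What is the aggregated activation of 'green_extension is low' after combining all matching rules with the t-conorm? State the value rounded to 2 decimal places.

0.73

R1: light=0.22, none=0.12; AND[min(a, b)] → w = 0.12
R2: heavy=0.68, many=0.73; OR[max(a, b)] → w = 0.73
R3: none=0.12, ¬light=1−0.22=0.78; AND[min(a, b)] → w = 0.12
R4: heavy=0.68, none=0.12; OR[max(a, b)] → w = 0.68
Rules with consequent 'low': {R1, R2, R4} → strengths 0.12, 0.73, 0.68
Aggregate via t-conorm [max(a, b)]: 0.73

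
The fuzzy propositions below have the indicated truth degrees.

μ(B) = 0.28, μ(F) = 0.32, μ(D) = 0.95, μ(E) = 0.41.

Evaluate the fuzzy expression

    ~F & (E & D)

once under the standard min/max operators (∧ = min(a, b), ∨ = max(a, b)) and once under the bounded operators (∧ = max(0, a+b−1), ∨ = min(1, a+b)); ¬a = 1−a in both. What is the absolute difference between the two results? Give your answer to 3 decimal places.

Under standard min/max:
  ~F = 1 − 0.32 = 0.68
  E & D = min(a, b) on (0.41, 0.95) = 0.41
  ~F & (E & D) = min(a, b) on (0.68, 0.41) = 0.41
  → value = 0.4100
Under bounded:
  ~F = 1 − 0.32 = 0.68
  E & D = max(0, a+b−1) on (0.41, 0.95) = 0.36
  ~F & (E & D) = max(0, a+b−1) on (0.68, 0.36) = 0.04
  → value = 0.0400
|0.4100 − 0.0400| = 0.370

0.370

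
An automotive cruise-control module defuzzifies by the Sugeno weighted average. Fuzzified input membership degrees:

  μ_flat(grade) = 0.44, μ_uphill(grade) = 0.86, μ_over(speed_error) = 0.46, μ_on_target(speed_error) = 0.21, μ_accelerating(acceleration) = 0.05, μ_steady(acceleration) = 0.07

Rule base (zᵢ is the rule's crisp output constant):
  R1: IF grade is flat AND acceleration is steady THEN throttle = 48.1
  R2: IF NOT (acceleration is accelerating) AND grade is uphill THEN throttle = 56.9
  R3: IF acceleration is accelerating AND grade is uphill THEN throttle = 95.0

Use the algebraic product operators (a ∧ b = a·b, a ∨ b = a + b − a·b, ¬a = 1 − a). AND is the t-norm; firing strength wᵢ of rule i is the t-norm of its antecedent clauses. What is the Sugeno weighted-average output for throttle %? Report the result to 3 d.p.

58.435

R1 (z=48.1): flat=0.44, steady=0.07; AND[a·b] → w = 0.0308
R2 (z=56.9): ¬accelerating=1−0.05=0.95, uphill=0.86; AND[a·b] → w = 0.8170
R3 (z=95.0): accelerating=0.05, uphill=0.86; AND[a·b] → w = 0.0430
Weighted average = (0.0308·48.1 + 0.8170·56.9 + 0.0430·95.0) / (0.0308 + 0.8170 + 0.0430)
  = 52.0538 / 0.8908 = 58.435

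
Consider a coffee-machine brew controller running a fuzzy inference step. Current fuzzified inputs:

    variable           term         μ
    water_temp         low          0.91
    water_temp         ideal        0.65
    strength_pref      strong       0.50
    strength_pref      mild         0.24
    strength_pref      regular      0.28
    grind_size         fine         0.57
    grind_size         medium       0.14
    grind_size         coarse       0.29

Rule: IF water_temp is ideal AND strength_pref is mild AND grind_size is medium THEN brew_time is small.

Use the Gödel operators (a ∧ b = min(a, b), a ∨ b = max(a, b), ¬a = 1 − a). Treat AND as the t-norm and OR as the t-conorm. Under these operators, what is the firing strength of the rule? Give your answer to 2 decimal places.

firing strength: ideal=0.65, mild=0.24, medium=0.14; AND[min(a, b)] → w = 0.14

0.14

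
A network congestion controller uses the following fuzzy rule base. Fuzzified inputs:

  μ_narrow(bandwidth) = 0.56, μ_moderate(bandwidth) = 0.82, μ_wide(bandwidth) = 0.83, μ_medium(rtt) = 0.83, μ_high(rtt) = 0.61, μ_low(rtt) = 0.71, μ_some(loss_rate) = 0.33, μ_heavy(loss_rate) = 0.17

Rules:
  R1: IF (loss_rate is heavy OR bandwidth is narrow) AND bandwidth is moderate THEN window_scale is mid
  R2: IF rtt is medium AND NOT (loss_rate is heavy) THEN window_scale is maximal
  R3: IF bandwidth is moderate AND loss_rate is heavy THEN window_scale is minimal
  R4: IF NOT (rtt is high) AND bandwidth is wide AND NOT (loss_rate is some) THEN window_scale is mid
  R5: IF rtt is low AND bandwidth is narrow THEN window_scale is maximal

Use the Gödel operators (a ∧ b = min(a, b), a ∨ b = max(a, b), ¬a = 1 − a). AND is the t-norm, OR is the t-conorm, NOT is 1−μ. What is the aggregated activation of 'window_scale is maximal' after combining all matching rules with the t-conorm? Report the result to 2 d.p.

R1: (heavy=0.17 OR narrow=0.56) = 0.56; AND[min(a, b)] with moderate=0.82 → w = 0.56
R2: medium=0.83, ¬heavy=1−0.17=0.83; AND[min(a, b)] → w = 0.83
R3: moderate=0.82, heavy=0.17; AND[min(a, b)] → w = 0.17
R4: ¬high=1−0.61=0.39, wide=0.83, ¬some=1−0.33=0.67; AND[min(a, b)] → w = 0.39
R5: low=0.71, narrow=0.56; AND[min(a, b)] → w = 0.56
Rules with consequent 'maximal': {R2, R5} → strengths 0.83, 0.56
Aggregate via t-conorm [max(a, b)]: 0.83

0.83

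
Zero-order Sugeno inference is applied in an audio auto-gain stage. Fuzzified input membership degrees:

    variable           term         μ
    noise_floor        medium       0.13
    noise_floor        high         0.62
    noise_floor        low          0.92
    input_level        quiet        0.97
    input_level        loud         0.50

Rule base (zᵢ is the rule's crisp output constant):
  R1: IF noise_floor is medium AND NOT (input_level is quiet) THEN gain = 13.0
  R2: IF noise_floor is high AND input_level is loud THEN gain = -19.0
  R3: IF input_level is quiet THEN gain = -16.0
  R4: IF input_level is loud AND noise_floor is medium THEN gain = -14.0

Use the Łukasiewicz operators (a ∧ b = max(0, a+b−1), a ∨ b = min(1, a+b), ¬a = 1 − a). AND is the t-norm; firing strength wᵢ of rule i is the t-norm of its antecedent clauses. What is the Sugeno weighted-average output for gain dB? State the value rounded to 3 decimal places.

-16.330

R1 (z=13.0): medium=0.13, ¬quiet=1−0.97=0.03; AND[max(0, a+b−1)] → w = 0.00
R2 (z=-19.0): high=0.62, loud=0.50; AND[max(0, a+b−1)] → w = 0.12
R3 (z=-16.0): quiet=0.97 → w = 0.97
R4 (z=-14.0): loud=0.50, medium=0.13; AND[max(0, a+b−1)] → w = 0.00
Weighted average = (0.00·13.0 + 0.12·-19.0 + 0.97·-16.0 + 0.00·-14.0) / (0.00 + 0.12 + 0.97 + 0.00)
  = -17.8000 / 1.0900 = -16.330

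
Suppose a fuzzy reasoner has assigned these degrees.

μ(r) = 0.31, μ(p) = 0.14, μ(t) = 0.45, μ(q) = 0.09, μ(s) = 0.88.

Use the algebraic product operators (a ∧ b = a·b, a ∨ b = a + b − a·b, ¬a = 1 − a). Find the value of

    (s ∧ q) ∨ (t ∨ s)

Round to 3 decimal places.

s ∧ q = a·b on (0.8800, 0.0900) = 0.0792
t ∨ s = a + b − a·b on (0.4500, 0.8800) = 0.9340
(s ∧ q) ∨ (t ∨ s) = a + b − a·b on (0.0792, 0.9340) = 0.9392

0.939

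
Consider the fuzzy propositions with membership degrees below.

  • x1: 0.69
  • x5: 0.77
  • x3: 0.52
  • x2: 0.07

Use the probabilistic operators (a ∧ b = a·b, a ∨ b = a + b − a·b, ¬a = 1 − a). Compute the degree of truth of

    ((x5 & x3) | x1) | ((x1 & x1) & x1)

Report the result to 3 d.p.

0.875

x5 & x3 = a·b on (0.7700, 0.5200) = 0.4004
(x5 & x3) | x1 = a + b − a·b on (0.4004, 0.6900) = 0.8141
x1 & x1 = a·b on (0.6900, 0.6900) = 0.4761
(x1 & x1) & x1 = a·b on (0.4761, 0.6900) = 0.3285
((x5 & x3) | x1) | ((x1 & x1) & x1) = a + b − a·b on (0.8141, 0.3285) = 0.8752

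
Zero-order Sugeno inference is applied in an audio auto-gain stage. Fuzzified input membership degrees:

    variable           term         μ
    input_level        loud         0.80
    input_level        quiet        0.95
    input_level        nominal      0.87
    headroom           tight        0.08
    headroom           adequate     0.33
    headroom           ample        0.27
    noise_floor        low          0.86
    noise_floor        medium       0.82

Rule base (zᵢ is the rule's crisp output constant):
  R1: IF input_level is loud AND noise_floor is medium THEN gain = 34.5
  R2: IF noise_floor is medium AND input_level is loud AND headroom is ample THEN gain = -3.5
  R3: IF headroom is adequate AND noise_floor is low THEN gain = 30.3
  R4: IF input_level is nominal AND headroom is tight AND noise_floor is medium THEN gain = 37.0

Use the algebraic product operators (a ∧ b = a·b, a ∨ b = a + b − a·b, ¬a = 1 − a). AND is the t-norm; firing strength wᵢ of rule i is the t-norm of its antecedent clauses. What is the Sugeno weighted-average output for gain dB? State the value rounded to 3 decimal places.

27.873

R1 (z=34.5): loud=0.80, medium=0.82; AND[a·b] → w = 0.6560
R2 (z=-3.5): medium=0.82, loud=0.80, ample=0.27; AND[a·b] → w = 0.1771
R3 (z=30.3): adequate=0.33, low=0.86; AND[a·b] → w = 0.2838
R4 (z=37.0): nominal=0.87, tight=0.08, medium=0.82; AND[a·b] → w = 0.0571
Weighted average = (0.6560·34.5 + 0.1771·-3.5 + 0.2838·30.3 + 0.0571·37.0) / (0.6560 + 0.1771 + 0.2838 + 0.0571)
  = 32.7229 / 1.1740 = 27.873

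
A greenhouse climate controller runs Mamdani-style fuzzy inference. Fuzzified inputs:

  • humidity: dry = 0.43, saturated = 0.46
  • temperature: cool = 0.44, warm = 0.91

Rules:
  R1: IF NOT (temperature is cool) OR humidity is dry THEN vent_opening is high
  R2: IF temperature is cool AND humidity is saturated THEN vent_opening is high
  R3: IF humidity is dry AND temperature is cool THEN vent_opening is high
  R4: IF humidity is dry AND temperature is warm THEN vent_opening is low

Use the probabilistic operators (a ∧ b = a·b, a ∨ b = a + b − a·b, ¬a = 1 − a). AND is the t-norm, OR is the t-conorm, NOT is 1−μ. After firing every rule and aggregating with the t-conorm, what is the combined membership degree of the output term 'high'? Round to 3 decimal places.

0.838

R1: ¬cool=1−0.44=0.56, dry=0.43; OR[a + b − a·b] → w = 0.7492
R2: cool=0.44, saturated=0.46; AND[a·b] → w = 0.2024
R3: dry=0.43, cool=0.44; AND[a·b] → w = 0.1892
R4: dry=0.43, warm=0.91; AND[a·b] → w = 0.3913
Rules with consequent 'high': {R1, R2, R3} → strengths 0.7492, 0.2024, 0.1892
Aggregate via t-conorm [a + b − a·b]: 0.8378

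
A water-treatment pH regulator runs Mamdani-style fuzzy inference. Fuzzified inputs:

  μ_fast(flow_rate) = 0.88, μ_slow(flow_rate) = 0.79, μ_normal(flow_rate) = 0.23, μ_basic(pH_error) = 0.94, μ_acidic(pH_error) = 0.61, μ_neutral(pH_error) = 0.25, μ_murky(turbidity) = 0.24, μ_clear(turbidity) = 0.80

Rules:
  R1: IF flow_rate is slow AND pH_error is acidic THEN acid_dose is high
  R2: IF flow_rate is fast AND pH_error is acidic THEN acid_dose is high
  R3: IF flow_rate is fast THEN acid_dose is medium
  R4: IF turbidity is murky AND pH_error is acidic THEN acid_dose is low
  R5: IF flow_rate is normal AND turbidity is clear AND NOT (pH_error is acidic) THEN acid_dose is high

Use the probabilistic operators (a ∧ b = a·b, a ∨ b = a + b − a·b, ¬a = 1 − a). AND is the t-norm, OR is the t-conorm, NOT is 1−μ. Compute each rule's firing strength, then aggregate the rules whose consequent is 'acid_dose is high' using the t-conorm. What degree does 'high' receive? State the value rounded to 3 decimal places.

0.777

R1: slow=0.79, acidic=0.61; AND[a·b] → w = 0.4819
R2: fast=0.88, acidic=0.61; AND[a·b] → w = 0.5368
R3: fast=0.88 → w = 0.8800
R4: murky=0.24, acidic=0.61; AND[a·b] → w = 0.1464
R5: normal=0.23, clear=0.80, ¬acidic=1−0.61=0.39; AND[a·b] → w = 0.0718
Rules with consequent 'high': {R1, R2, R5} → strengths 0.4819, 0.5368, 0.0718
Aggregate via t-conorm [a + b − a·b]: 0.7772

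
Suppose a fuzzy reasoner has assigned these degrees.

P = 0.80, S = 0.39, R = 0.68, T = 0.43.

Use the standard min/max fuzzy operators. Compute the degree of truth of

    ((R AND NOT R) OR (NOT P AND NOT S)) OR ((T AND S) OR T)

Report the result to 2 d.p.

0.43

NOT R = 1 − 0.68 = 0.32
R AND NOT R = min(a, b) on (0.68, 0.32) = 0.32
NOT P = 1 − 0.80 = 0.20
NOT S = 1 − 0.39 = 0.61
NOT P AND NOT S = min(a, b) on (0.20, 0.61) = 0.20
(R AND NOT R) OR (NOT P AND NOT S) = max(a, b) on (0.32, 0.20) = 0.32
T AND S = min(a, b) on (0.43, 0.39) = 0.39
(T AND S) OR T = max(a, b) on (0.39, 0.43) = 0.43
((R AND NOT R) OR (NOT P AND NOT S)) OR ((T AND S) OR T) = max(a, b) on (0.32, 0.43) = 0.43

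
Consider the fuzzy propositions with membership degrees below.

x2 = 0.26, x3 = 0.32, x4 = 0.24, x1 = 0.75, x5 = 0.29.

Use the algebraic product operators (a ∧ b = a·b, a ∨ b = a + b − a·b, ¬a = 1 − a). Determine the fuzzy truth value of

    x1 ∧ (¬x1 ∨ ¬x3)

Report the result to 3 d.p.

0.570

¬x1 = 1 − 0.7500 = 0.2500
¬x3 = 1 − 0.3200 = 0.6800
¬x1 ∨ ¬x3 = a + b − a·b on (0.2500, 0.6800) = 0.7600
x1 ∧ (¬x1 ∨ ¬x3) = a·b on (0.7500, 0.7600) = 0.5700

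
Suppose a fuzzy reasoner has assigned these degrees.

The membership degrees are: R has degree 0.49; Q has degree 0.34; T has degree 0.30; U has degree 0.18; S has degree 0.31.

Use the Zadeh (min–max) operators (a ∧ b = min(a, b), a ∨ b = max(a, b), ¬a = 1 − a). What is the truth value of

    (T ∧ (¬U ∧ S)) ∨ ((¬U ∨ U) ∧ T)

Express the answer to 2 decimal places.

¬U = 1 − 0.18 = 0.82
¬U ∧ S = min(a, b) on (0.82, 0.31) = 0.31
T ∧ (¬U ∧ S) = min(a, b) on (0.30, 0.31) = 0.30
¬U = 1 − 0.18 = 0.82
¬U ∨ U = max(a, b) on (0.82, 0.18) = 0.82
(¬U ∨ U) ∧ T = min(a, b) on (0.82, 0.30) = 0.30
(T ∧ (¬U ∧ S)) ∨ ((¬U ∨ U) ∧ T) = max(a, b) on (0.30, 0.30) = 0.30

0.30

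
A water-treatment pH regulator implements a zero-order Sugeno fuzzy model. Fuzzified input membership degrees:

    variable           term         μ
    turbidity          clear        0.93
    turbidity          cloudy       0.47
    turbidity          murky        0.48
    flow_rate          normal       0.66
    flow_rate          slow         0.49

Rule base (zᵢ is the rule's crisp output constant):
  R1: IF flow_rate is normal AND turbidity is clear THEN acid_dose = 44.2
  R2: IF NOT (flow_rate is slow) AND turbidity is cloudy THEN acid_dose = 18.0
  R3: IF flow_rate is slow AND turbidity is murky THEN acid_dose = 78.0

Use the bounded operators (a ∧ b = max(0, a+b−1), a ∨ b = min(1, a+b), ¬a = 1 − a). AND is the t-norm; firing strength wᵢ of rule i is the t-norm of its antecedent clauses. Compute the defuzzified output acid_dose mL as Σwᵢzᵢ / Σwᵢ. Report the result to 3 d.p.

44.200

R1 (z=44.2): normal=0.66, clear=0.93; AND[max(0, a+b−1)] → w = 0.59
R2 (z=18.0): ¬slow=1−0.49=0.51, cloudy=0.47; AND[max(0, a+b−1)] → w = 0.00
R3 (z=78.0): slow=0.49, murky=0.48; AND[max(0, a+b−1)] → w = 0.00
Weighted average = (0.59·44.2 + 0.00·18.0 + 0.00·78.0) / (0.59 + 0.00 + 0.00)
  = 26.0780 / 0.5900 = 44.200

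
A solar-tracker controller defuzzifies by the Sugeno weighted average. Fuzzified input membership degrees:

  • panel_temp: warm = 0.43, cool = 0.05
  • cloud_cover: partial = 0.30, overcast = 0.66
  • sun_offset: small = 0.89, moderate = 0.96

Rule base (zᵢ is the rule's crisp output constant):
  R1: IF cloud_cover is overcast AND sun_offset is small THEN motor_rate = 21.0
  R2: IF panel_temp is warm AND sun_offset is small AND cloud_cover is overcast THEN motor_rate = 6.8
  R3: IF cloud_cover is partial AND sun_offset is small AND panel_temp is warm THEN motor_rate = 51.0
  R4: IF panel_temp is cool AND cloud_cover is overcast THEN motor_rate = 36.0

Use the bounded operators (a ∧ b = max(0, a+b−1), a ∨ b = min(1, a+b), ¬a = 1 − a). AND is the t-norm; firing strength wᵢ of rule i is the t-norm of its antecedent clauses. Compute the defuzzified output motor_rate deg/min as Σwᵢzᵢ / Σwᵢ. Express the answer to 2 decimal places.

R1 (z=21.0): overcast=0.66, small=0.89; AND[max(0, a+b−1)] → w = 0.55
R2 (z=6.8): warm=0.43, small=0.89, overcast=0.66; AND[max(0, a+b−1)] → w = 0.00
R3 (z=51.0): partial=0.30, small=0.89, warm=0.43; AND[max(0, a+b−1)] → w = 0.00
R4 (z=36.0): cool=0.05, overcast=0.66; AND[max(0, a+b−1)] → w = 0.00
Weighted average = (0.55·21.0 + 0.00·6.8 + 0.00·51.0 + 0.00·36.0) / (0.55 + 0.00 + 0.00 + 0.00)
  = 11.5500 / 0.5500 = 21.00

21.00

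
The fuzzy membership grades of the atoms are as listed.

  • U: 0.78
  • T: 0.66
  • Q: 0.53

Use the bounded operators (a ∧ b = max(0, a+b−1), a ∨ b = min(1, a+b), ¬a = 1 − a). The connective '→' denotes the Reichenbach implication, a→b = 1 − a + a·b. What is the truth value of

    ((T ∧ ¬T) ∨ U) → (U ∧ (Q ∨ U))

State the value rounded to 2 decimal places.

¬T = 1 − 0.66 = 0.34
T ∧ ¬T = max(0, a+b−1) on (0.66, 0.34) = 0.00
(T ∧ ¬T) ∨ U = min(1, a+b) on (0.00, 0.78) = 0.78
Q ∨ U = min(1, a+b) on (0.53, 0.78) = 1.00
U ∧ (Q ∨ U) = max(0, a+b−1) on (0.78, 1.00) = 0.78
((T ∧ ¬T) ∨ U) → (U ∧ (Q ∨ U))  [Reichenbach: 1 − a + a·b] with a=0.78, b=0.78 → 0.83

0.83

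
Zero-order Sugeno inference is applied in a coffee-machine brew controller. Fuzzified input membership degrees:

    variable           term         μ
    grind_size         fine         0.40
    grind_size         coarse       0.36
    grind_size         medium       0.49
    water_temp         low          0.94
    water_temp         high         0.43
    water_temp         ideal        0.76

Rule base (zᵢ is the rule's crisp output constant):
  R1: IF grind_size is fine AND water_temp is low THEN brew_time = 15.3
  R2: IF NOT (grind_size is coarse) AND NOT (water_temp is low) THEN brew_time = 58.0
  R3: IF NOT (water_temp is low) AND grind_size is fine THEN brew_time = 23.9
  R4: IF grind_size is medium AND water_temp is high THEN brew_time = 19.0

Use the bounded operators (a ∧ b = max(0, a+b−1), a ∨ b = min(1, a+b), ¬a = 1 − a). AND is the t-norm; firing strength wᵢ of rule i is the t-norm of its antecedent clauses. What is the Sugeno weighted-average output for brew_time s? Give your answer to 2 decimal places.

15.30

R1 (z=15.3): fine=0.40, low=0.94; AND[max(0, a+b−1)] → w = 0.34
R2 (z=58.0): ¬coarse=1−0.36=0.64, ¬low=1−0.94=0.06; AND[max(0, a+b−1)] → w = 0.00
R3 (z=23.9): ¬low=1−0.94=0.06, fine=0.40; AND[max(0, a+b−1)] → w = 0.00
R4 (z=19.0): medium=0.49, high=0.43; AND[max(0, a+b−1)] → w = 0.00
Weighted average = (0.34·15.3 + 0.00·58.0 + 0.00·23.9 + 0.00·19.0) / (0.34 + 0.00 + 0.00 + 0.00)
  = 5.2020 / 0.3400 = 15.30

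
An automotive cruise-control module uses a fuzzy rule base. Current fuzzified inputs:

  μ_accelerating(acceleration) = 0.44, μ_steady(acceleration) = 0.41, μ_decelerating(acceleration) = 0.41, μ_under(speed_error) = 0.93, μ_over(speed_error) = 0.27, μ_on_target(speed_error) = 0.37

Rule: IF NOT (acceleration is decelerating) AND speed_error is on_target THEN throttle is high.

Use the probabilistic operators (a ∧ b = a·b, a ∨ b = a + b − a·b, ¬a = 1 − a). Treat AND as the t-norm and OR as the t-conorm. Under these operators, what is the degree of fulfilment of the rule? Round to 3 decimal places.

0.218

firing strength: ¬decelerating=1−0.41=0.59, on_target=0.37; AND[a·b] → w = 0.2183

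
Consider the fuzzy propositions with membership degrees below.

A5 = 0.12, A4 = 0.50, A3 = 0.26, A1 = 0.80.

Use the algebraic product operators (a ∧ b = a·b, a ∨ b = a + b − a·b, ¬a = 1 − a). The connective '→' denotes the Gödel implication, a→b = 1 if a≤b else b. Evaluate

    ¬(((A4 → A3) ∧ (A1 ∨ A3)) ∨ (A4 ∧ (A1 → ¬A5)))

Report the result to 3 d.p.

A4 → A3  [Gödel: 1 if a≤b else b] with a=0.5000, b=0.2600 → 0.2600
A1 ∨ A3 = a + b − a·b on (0.8000, 0.2600) = 0.8520
(A4 → A3) ∧ (A1 ∨ A3) = a·b on (0.2600, 0.8520) = 0.2215
¬A5 = 1 − 0.1200 = 0.8800
A1 → ¬A5  [Gödel: 1 if a≤b else b] with a=0.8000, b=0.8800 → 1.0000
A4 ∧ (A1 → ¬A5) = a·b on (0.5000, 1.0000) = 0.5000
((A4 → A3) ∧ (A1 ∨ A3)) ∨ (A4 ∧ (A1 → ¬A5)) = a + b − a·b on (0.2215, 0.5000) = 0.6108
¬(((A4 → A3) ∧ (A1 ∨ A3)) ∨ (A4 ∧ (A1 → ¬A5))) = 1 − 0.6108 = 0.3892

0.389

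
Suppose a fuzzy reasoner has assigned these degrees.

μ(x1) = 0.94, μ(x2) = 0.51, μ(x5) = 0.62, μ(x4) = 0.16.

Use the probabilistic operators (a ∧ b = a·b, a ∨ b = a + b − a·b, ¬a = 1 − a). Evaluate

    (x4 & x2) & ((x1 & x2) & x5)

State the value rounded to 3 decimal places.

x4 & x2 = a·b on (0.1600, 0.5100) = 0.0816
x1 & x2 = a·b on (0.9400, 0.5100) = 0.4794
(x1 & x2) & x5 = a·b on (0.4794, 0.6200) = 0.2972
(x4 & x2) & ((x1 & x2) & x5) = a·b on (0.0816, 0.2972) = 0.0243

0.024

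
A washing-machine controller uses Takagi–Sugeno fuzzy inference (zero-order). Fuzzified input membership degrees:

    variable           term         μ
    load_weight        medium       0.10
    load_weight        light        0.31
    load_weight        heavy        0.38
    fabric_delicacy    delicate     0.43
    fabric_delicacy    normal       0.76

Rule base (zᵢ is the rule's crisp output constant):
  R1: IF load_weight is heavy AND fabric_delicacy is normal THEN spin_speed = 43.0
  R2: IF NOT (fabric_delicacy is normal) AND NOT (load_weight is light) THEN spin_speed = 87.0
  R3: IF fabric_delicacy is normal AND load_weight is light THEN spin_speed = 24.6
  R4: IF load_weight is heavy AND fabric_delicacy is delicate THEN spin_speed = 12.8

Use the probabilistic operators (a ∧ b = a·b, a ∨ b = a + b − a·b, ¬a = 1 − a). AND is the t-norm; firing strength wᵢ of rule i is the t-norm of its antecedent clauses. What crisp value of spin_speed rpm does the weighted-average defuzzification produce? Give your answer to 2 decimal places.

40.68

R1 (z=43.0): heavy=0.38, normal=0.76; AND[a·b] → w = 0.2888
R2 (z=87.0): ¬normal=1−0.76=0.24, ¬light=1−0.31=0.69; AND[a·b] → w = 0.1656
R3 (z=24.6): normal=0.76, light=0.31; AND[a·b] → w = 0.2356
R4 (z=12.8): heavy=0.38, delicate=0.43; AND[a·b] → w = 0.1634
Weighted average = (0.2888·43.0 + 0.1656·87.0 + 0.2356·24.6 + 0.1634·12.8) / (0.2888 + 0.1656 + 0.2356 + 0.1634)
  = 34.7129 / 0.8534 = 40.68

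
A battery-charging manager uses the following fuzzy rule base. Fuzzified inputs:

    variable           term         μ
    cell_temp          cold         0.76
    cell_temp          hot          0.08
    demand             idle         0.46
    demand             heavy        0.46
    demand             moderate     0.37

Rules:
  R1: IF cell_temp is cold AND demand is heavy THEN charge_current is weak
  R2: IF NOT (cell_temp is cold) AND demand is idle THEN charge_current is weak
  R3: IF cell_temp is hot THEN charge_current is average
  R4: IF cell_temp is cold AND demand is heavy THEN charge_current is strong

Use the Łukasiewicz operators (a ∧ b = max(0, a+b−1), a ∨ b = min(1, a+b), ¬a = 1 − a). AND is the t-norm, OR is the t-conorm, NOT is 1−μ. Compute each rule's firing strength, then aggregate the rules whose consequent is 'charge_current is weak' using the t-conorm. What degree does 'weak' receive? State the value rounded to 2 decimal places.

0.22

R1: cold=0.76, heavy=0.46; AND[max(0, a+b−1)] → w = 0.22
R2: ¬cold=1−0.76=0.24, idle=0.46; AND[max(0, a+b−1)] → w = 0.00
R3: hot=0.08 → w = 0.08
R4: cold=0.76, heavy=0.46; AND[max(0, a+b−1)] → w = 0.22
Rules with consequent 'weak': {R1, R2} → strengths 0.22, 0.00
Aggregate via t-conorm [min(1, a+b)]: 0.22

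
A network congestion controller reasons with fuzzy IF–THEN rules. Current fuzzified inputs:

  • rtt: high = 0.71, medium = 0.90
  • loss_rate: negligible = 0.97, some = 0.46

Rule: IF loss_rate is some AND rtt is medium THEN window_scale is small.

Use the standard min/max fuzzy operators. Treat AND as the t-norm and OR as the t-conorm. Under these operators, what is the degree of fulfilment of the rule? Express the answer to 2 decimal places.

0.46

firing strength: some=0.46, medium=0.90; AND[min(a, b)] → w = 0.46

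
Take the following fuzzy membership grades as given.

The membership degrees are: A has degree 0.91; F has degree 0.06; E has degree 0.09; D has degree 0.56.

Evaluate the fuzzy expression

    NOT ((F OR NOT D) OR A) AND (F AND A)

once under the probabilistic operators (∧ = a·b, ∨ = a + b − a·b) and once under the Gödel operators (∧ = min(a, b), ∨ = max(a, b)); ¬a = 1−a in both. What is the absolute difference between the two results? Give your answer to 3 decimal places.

Under probabilistic:
  NOT D = 1 − 0.5600 = 0.4400
  F OR NOT D = a + b − a·b on (0.0600, 0.4400) = 0.4736
  (F OR NOT D) OR A = a + b − a·b on (0.4736, 0.9100) = 0.9526
  NOT ((F OR NOT D) OR A) = 1 − 0.9526 = 0.0474
  F AND A = a·b on (0.0600, 0.9100) = 0.0546
  NOT ((F OR NOT D) OR A) AND (F AND A) = a·b on (0.0474, 0.0546) = 0.0026
  → value = 0.0026
Under Gödel:
  NOT D = 1 − 0.56 = 0.44
  F OR NOT D = max(a, b) on (0.06, 0.44) = 0.44
  (F OR NOT D) OR A = max(a, b) on (0.44, 0.91) = 0.91
  NOT ((F OR NOT D) OR A) = 1 − 0.91 = 0.09
  F AND A = min(a, b) on (0.06, 0.91) = 0.06
  NOT ((F OR NOT D) OR A) AND (F AND A) = min(a, b) on (0.09, 0.06) = 0.06
  → value = 0.0600
|0.0026 − 0.0600| = 0.057

0.057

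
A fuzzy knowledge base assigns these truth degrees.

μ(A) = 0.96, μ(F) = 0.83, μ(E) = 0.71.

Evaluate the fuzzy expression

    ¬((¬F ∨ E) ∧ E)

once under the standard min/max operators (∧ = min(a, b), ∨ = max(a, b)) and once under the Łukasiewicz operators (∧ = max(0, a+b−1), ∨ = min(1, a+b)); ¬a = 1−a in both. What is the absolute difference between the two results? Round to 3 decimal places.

Under standard min/max:
  ¬F = 1 − 0.83 = 0.17
  ¬F ∨ E = max(a, b) on (0.17, 0.71) = 0.71
  (¬F ∨ E) ∧ E = min(a, b) on (0.71, 0.71) = 0.71
  ¬((¬F ∨ E) ∧ E) = 1 − 0.71 = 0.29
  → value = 0.2900
Under Łukasiewicz:
  ¬F = 1 − 0.83 = 0.17
  ¬F ∨ E = min(1, a+b) on (0.17, 0.71) = 0.88
  (¬F ∨ E) ∧ E = max(0, a+b−1) on (0.88, 0.71) = 0.59
  ¬((¬F ∨ E) ∧ E) = 1 − 0.59 = 0.41
  → value = 0.4100
|0.2900 − 0.4100| = 0.120

0.120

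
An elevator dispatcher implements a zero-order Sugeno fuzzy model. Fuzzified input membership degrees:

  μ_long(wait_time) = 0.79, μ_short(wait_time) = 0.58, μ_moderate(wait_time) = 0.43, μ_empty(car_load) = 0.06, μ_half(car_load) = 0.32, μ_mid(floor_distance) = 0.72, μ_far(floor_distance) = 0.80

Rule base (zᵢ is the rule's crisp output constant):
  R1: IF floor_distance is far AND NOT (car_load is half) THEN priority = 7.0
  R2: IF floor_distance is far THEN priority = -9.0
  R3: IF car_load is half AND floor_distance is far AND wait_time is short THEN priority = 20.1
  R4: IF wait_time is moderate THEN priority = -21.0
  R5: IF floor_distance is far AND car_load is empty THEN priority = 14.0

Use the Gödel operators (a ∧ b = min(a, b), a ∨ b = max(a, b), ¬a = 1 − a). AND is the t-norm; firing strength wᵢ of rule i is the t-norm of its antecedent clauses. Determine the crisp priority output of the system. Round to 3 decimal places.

-1.833

R1 (z=7.0): far=0.80, ¬half=1−0.32=0.68; AND[min(a, b)] → w = 0.68
R2 (z=-9.0): far=0.80 → w = 0.80
R3 (z=20.1): half=0.32, far=0.80, short=0.58; AND[min(a, b)] → w = 0.32
R4 (z=-21.0): moderate=0.43 → w = 0.43
R5 (z=14.0): far=0.80, empty=0.06; AND[min(a, b)] → w = 0.06
Weighted average = (0.68·7.0 + 0.80·-9.0 + 0.32·20.1 + 0.43·-21.0 + 0.06·14.0) / (0.68 + 0.80 + 0.32 + 0.43 + 0.06)
  = -4.1980 / 2.2900 = -1.833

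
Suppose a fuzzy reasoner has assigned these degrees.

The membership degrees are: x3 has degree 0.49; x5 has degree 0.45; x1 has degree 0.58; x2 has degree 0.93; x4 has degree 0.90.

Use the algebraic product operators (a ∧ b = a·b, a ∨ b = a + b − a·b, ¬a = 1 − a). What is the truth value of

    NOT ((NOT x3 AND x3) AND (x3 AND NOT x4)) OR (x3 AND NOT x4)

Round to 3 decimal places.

NOT x3 = 1 − 0.4900 = 0.5100
NOT x3 AND x3 = a·b on (0.5100, 0.4900) = 0.2499
NOT x4 = 1 − 0.9000 = 0.1000
x3 AND NOT x4 = a·b on (0.4900, 0.1000) = 0.0490
(NOT x3 AND x3) AND (x3 AND NOT x4) = a·b on (0.2499, 0.0490) = 0.0122
NOT ((NOT x3 AND x3) AND (x3 AND NOT x4)) = 1 − 0.0122 = 0.9878
NOT x4 = 1 − 0.9000 = 0.1000
x3 AND NOT x4 = a·b on (0.4900, 0.1000) = 0.0490
NOT ((NOT x3 AND x3) AND (x3 AND NOT x4)) OR (x3 AND NOT x4) = a + b − a·b on (0.9878, 0.0490) = 0.9884

0.988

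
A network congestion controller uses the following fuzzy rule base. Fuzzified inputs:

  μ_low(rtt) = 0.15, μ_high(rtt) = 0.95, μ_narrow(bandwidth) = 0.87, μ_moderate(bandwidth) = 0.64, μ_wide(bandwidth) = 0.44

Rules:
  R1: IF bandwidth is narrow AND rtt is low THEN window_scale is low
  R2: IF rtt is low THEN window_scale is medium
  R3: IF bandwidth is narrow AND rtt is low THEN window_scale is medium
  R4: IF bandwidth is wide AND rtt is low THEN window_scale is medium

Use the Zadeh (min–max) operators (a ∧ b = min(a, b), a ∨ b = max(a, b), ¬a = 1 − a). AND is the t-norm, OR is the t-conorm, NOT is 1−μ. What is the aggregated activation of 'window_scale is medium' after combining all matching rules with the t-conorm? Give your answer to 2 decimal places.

R1: narrow=0.87, low=0.15; AND[min(a, b)] → w = 0.15
R2: low=0.15 → w = 0.15
R3: narrow=0.87, low=0.15; AND[min(a, b)] → w = 0.15
R4: wide=0.44, low=0.15; AND[min(a, b)] → w = 0.15
Rules with consequent 'medium': {R2, R3, R4} → strengths 0.15, 0.15, 0.15
Aggregate via t-conorm [max(a, b)]: 0.15

0.15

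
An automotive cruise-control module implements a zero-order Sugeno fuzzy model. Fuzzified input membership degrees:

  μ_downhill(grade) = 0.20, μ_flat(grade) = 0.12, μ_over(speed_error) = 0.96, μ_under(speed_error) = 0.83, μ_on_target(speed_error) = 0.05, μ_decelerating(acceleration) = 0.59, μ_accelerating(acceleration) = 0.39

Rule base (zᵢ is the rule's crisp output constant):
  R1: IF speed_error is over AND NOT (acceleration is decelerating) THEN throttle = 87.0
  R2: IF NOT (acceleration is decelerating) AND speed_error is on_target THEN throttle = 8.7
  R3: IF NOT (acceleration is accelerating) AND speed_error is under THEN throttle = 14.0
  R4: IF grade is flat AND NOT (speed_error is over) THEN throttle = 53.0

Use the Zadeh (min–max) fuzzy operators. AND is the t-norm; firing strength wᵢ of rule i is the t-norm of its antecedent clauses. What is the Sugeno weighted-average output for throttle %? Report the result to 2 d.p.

42.13

R1 (z=87.0): over=0.96, ¬decelerating=1−0.59=0.41; AND[min(a, b)] → w = 0.41
R2 (z=8.7): ¬decelerating=1−0.59=0.41, on_target=0.05; AND[min(a, b)] → w = 0.05
R3 (z=14.0): ¬accelerating=1−0.39=0.61, under=0.83; AND[min(a, b)] → w = 0.61
R4 (z=53.0): flat=0.12, ¬over=1−0.96=0.04; AND[min(a, b)] → w = 0.04
Weighted average = (0.41·87.0 + 0.05·8.7 + 0.61·14.0 + 0.04·53.0) / (0.41 + 0.05 + 0.61 + 0.04)
  = 46.7650 / 1.1100 = 42.13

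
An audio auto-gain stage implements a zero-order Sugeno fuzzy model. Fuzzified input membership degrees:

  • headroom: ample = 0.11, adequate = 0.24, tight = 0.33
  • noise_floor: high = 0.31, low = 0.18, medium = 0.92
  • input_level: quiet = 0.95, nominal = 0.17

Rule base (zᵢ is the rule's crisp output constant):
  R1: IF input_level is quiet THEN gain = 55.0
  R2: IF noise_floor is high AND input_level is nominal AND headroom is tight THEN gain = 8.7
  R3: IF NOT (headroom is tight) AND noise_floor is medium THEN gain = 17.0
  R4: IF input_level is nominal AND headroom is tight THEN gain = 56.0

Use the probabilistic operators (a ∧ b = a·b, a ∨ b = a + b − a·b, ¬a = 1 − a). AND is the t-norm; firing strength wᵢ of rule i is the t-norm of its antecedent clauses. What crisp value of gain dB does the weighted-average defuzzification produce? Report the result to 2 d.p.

R1 (z=55.0): quiet=0.95 → w = 0.9500
R2 (z=8.7): high=0.31, nominal=0.17, tight=0.33; AND[a·b] → w = 0.0174
R3 (z=17.0): ¬tight=1−0.33=0.67, medium=0.92; AND[a·b] → w = 0.6164
R4 (z=56.0): nominal=0.17, tight=0.33; AND[a·b] → w = 0.0561
Weighted average = (0.9500·55.0 + 0.0174·8.7 + 0.6164·17.0 + 0.0561·56.0) / (0.9500 + 0.0174 + 0.6164 + 0.0561)
  = 66.0217 / 1.6399 = 40.26

40.26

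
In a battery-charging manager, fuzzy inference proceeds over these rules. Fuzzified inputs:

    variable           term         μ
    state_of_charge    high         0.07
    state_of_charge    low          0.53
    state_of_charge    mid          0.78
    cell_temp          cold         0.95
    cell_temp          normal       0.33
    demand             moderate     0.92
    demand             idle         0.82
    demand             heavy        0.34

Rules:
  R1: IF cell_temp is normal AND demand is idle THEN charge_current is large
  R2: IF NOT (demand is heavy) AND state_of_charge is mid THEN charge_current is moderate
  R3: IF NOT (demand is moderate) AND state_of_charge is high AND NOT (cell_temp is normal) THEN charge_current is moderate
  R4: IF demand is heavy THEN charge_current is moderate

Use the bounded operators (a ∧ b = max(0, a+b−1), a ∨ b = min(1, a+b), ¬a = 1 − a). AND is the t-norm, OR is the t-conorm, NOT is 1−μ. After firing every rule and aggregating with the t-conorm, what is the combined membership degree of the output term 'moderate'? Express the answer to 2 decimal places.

0.78

R1: normal=0.33, idle=0.82; AND[max(0, a+b−1)] → w = 0.15
R2: ¬heavy=1−0.34=0.66, mid=0.78; AND[max(0, a+b−1)] → w = 0.44
R3: ¬moderate=1−0.92=0.08, high=0.07, ¬normal=1−0.33=0.67; AND[max(0, a+b−1)] → w = 0.00
R4: heavy=0.34 → w = 0.34
Rules with consequent 'moderate': {R2, R3, R4} → strengths 0.44, 0.00, 0.34
Aggregate via t-conorm [min(1, a+b)]: 0.78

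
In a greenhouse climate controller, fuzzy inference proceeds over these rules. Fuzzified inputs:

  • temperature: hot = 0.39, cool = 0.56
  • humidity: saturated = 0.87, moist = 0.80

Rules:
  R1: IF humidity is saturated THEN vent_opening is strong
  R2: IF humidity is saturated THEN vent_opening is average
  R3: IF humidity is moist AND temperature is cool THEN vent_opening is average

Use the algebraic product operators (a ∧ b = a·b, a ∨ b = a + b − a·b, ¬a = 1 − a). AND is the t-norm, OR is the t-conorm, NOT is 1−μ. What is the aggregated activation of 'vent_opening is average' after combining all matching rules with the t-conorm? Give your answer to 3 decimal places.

0.928

R1: saturated=0.87 → w = 0.8700
R2: saturated=0.87 → w = 0.8700
R3: moist=0.80, cool=0.56; AND[a·b] → w = 0.4480
Rules with consequent 'average': {R2, R3} → strengths 0.8700, 0.4480
Aggregate via t-conorm [a + b − a·b]: 0.9282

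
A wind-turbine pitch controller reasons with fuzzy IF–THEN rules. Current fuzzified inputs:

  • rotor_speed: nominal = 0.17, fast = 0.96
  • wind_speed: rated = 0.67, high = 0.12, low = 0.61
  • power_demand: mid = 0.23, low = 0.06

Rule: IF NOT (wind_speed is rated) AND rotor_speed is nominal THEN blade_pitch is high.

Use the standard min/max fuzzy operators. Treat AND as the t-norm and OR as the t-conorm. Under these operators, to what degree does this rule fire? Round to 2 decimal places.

0.17

firing strength: ¬rated=1−0.67=0.33, nominal=0.17; AND[min(a, b)] → w = 0.17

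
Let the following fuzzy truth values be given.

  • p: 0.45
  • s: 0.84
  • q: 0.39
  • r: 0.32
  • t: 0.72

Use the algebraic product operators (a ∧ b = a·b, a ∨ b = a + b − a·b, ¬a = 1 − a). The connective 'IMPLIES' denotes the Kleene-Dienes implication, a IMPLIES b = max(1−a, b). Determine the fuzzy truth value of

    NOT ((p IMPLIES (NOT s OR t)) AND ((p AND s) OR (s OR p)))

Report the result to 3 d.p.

0.277

NOT s = 1 − 0.8400 = 0.1600
NOT s OR t = a + b − a·b on (0.1600, 0.7200) = 0.7648
p IMPLIES (NOT s OR t)  [Kleene-Dienes: max(1−a, b)] with a=0.4500, b=0.7648 → 0.7648
p AND s = a·b on (0.4500, 0.8400) = 0.3780
s OR p = a + b − a·b on (0.8400, 0.4500) = 0.9120
(p AND s) OR (s OR p) = a + b − a·b on (0.3780, 0.9120) = 0.9453
(p IMPLIES (NOT s OR t)) AND ((p AND s) OR (s OR p)) = a·b on (0.7648, 0.9453) = 0.7229
NOT ((p IMPLIES (NOT s OR t)) AND ((p AND s) OR (s OR p))) = 1 − 0.7229 = 0.2771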